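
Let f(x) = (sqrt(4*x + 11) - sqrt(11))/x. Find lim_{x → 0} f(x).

2*√(11)/11

Substitution gives 0/0. Multiply numerator and denominator by the conjugate √(11 + 4x) + √11.
The numerator becomes (11 + 4x) − 11 = 4x, so the expression simplifies to 4/(√(11 + 4x) + √11).
Letting x → 0 gives 4/(2√11) = 2*√(11)/11.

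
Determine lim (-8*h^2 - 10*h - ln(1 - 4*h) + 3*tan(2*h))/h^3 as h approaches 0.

Substitution gives 0/0 (the numerator vanishes to order 3).
Expand each term to order h^3: the coefficient of h^3 in 3·tan(2h) is 8 and in −ln(1 - 4h) is 64/3.
Lower-order terms cancel with the polynomial part, so the numerator is (88/3)·h^3 + o(h^3), and the limit is (88/3)/(1) = 88/3.

88/3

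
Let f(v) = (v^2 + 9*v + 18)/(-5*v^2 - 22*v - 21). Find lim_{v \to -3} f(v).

3/8

Direct substitution gives 0/0, so factor. Both numerator and denominator have (v + 3) as a factor.
After cancelling, the expression reduces to (v + 6)/(-5*v - 7).
Substituting v = -3 gives 3/8.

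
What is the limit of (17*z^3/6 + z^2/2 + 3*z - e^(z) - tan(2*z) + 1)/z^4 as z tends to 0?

Substitution gives 0/0; apply L'Hôpital's rule 4 times.
After differentiating numerator and denominator 4 times the quotient is (-e^(z) - 384*tan(2*z)^5 - 640*tan(2*z)^3 - 256*tan(2*z))/(24); at z = 0 this is -1/24.

-1/24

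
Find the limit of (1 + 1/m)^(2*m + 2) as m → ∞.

e^(2)

The base → 1 and the exponent → ∞: a 1^∞ form.
Take logarithms: (2m + 2)·ln(1 + 1/m). Since ln(1+u) ~ u for small u, this behaves like (2m)·(1/m) → 2.
So the limit is e^(2).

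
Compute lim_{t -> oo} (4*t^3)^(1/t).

Base → ∞ and exponent → 0: an ∞^0 form.
Take logs: (1/t)·ln(4·t^3) = (ln 4 + 3·ln t)/t → 0.
So the limit is e^0 = 1.

1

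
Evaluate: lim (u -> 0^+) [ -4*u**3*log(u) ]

This is a 0·(−∞) form. Rewrite as -4·ln(u) / u^(−3) and apply L'Hôpital:
the derivative quotient is -4·(1/u) / (−3·u^(−4)) = (4/3)·u^3 → 0.

0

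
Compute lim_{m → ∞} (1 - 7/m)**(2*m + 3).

e^(-14)

The base → 1 and the exponent → ∞: a 1^∞ form.
Take logarithms: (2m + 3)·ln(1 - 7/m). Since ln(1+u) ~ u for small u, this behaves like (2m)·(-7/m) → -14.
So the limit is e^(-14).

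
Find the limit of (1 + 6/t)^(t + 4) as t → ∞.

The base → 1 and the exponent → ∞: a 1^∞ form.
Take logarithms: (t + 4)·ln(1 + 6/t). Since ln(1+u) ~ u for small u, this behaves like (t)·(6/t) → 6.
So the limit is e^(6).

e^(6)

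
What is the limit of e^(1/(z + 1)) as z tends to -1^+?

As z → -1⁺, 1/(z + 1) → +∞, so e^(1/(z + 1)) → ∞.

∞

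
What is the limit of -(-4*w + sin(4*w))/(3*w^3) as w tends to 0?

Direct substitution gives 0/0.
Apply L'Hôpital: lim (4*cos(4*w) - 4)/(-9*w^2), still 0/0.
Apply L'Hôpital: lim (-16*sin(4*w))/(-18*w), still 0/0.
After 3 applications of L'Hôpital's rule the quotient is (-64*cos(4*w))/(-18); substituting w = 0 gives 32/9.

32/9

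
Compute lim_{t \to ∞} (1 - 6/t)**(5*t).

Write it as [(1 - 6/t)^t]^(5) · (1 - 6/t)^(0). The bracketed term tends to e^(-6) and the second factor to 1, so the limit is e^(-30).

e^(-30)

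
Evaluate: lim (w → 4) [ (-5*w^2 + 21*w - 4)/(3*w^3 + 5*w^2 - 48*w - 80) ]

-19/136

At w = 4 both the top and bottom vanish — a removable singularity. Factoring out (w - 4) from each leaves (1 - 5*w)/(3*w^2 + 17*w + 20), which at w = 4 equals -19/136.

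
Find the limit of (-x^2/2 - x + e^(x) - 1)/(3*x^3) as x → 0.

Direct substitution gives 0/0.
Apply L'Hôpital: lim (-x + e^(x) - 1)/(9*x^2), still 0/0.
Apply L'Hôpital: lim (e^(x) - 1)/(18*x), still 0/0.
After 3 applications of L'Hôpital's rule the quotient is (e^(x))/(18); substituting x = 0 gives 1/18.

1/18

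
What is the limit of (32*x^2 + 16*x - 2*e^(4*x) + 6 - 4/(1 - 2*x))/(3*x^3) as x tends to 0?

-160/9

Substitution gives 0/0 (the numerator vanishes to order 3).
Expand each term to order x^3: the coefficient of x^3 in -4·1/(1 - 2x) is -32 and in -2·e^(4x) is -64/3.
Lower-order terms cancel with the polynomial part, so the numerator is (-160/3)·x^3 + o(x^3), and the limit is (-160/3)/(3) = -160/9.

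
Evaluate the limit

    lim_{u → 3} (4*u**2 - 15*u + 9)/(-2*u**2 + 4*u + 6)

-9/8

At u = 3 both the top and bottom vanish — a removable singularity. Factoring out (u - 3) from each leaves (4*u - 3)/(-2*u - 2), which at u = 3 equals -9/8.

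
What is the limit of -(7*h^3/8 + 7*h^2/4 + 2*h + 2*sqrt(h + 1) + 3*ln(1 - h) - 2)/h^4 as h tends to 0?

53/64

Substitution gives 0/0; apply L'Hôpital's rule 4 times.
After differentiating numerator and denominator 4 times the quotient is (-15/(8*(h + 1)^(7/2)) - 18/(h - 1)^4)/(-24); at h = 0 this is 53/64.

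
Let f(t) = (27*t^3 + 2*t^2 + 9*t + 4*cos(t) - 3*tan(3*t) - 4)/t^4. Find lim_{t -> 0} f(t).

1/6

Substitution gives 0/0 (the numerator vanishes to order 4).
Expand each term to order t^4: the coefficient of t^4 in 4·cos(t) is 1/6 and in -3·tan(3t) is 0.
Lower-order terms cancel with the polynomial part, so the numerator is (1/6)·t^4 + o(t^4), and the limit is (1/6)/(1) = 1/6.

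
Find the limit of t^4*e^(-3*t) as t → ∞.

Write as t^4/e^{3t}, an ∞/∞ form.
Exponential growth dominates any polynomial, so repeated L'Hôpital (or the standard result) gives 0.

0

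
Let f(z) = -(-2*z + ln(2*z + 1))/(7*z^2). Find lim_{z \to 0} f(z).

Direct substitution gives 0/0.
Apply L'Hôpital: lim (-2 + 2/(2*z + 1))/(-14*z), still 0/0.
After 2 applications of L'Hôpital's rule the quotient is (-4/(2*z + 1)^2)/(-14); substituting z = 0 gives 2/7.

2/7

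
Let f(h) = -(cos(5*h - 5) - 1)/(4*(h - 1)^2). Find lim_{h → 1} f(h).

Direct substitution gives 0/0.
Apply L'Hôpital: lim (-5*sin(5*h - 5))/(8 - 8*h), still 0/0.
After 2 applications of L'Hôpital's rule the quotient is (-25*cos(5*h - 5))/(-8); substituting h = 1 gives 25/8.

25/8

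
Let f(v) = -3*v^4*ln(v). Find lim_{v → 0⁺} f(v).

This is a 0·(−∞) form. Rewrite as -3·ln(v) / v^(−4) and apply L'Hôpital:
the derivative quotient is -3·(1/v) / (−4·v^(−5)) = (3/4)·v^4 → 0.

0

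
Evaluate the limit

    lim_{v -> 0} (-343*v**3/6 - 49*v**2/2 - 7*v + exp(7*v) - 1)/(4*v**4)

2401/96

Direct substitution gives 0/0.
Apply L'Hôpital: lim (-343*v^2/2 - 49*v + 7*e^(7*v) - 7)/(16*v^3), still 0/0.
Apply L'Hôpital: lim (-343*v + 49*e^(7*v) - 49)/(48*v^2), still 0/0.
Apply L'Hôpital: lim (343*e^(7*v) - 343)/(96*v), still 0/0.
After 4 applications of L'Hôpital's rule the quotient is (2401*e^(7*v))/(96); substituting v = 0 gives 2401/96.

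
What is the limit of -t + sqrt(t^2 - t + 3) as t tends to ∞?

This has the form ∞ − ∞. Multiply and divide by the conjugate √(t^2 - t + 3) + t.
That gives (-t + 3) / (√(t^2 - t + 3) + t).
Divide numerator and denominator by t: the limit is -1/(2·1) = -1/2.

-1/2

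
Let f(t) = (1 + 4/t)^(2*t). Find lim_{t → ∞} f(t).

Write it as [(1 + 4/t)^t]^(2) · (1 + 4/t)^(0). The bracketed term tends to e^(4) and the second factor to 1, so the limit is e^(8).

e^(8)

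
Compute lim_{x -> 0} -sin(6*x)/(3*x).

-2

Substitution gives 0/0.
Write it as (6/(-3))·sin(6x)/(6x); since sin(u)/u → 1, the limit is -2.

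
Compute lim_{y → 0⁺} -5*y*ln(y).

0

This is a 0·(−∞) form. Rewrite as -5·ln(y) / y^(−1) and apply L'Hôpital:
the derivative quotient is -5·(1/y) / (−1·y^(−2)) = (5/1)·y^1 → 0.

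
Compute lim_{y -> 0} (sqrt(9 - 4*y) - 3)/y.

A 0/0 form; rationalise with √(9 - 4y) + √9. This collapses the numerator to -4y, leaving -4/(√(9 - 4y) + √9) → -4/(2√9) = -2/3.

-2/3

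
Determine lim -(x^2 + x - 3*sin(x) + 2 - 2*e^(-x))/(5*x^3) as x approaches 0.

Substitution gives 0/0; apply L'Hôpital's rule 3 times.
After differentiating numerator and denominator 3 times the quotient is (3*cos(x) + 2*e^(-x))/(-30); at x = 0 this is -1/6.

-1/6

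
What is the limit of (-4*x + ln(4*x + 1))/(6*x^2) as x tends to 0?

Direct substitution gives 0/0.
Apply L'Hôpital: lim (-4 + 4/(4*x + 1))/(12*x), still 0/0.
After 2 applications of L'Hôpital's rule the quotient is (-16/(4*x + 1)^2)/(12); substituting x = 0 gives -4/3.

-4/3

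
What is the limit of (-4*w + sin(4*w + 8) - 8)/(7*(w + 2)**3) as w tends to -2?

-32/21

Direct substitution gives 0/0.
Apply L'Hôpital: lim (4*cos(4*w + 8) - 4)/(21*(w + 2)^2), still 0/0.
Apply L'Hôpital: lim (-16*sin(4*w + 8))/(42*w + 84), still 0/0.
After 3 applications of L'Hôpital's rule the quotient is (-64*cos(4*w + 8))/(42); substituting w = -2 gives -32/21.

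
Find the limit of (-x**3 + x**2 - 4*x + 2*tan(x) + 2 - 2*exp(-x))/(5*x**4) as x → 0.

Substitution gives 0/0 (the numerator vanishes to order 4).
Expand each term to order x^4: the coefficient of x^4 in -2·e^(-x) is -1/12 and in 2·tan(x) is 0.
Lower-order terms cancel with the polynomial part, so the numerator is (-1/12)·x^4 + o(x^4), and the limit is (-1/12)/(5) = -1/60.

-1/60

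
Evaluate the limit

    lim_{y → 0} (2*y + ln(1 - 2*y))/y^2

-2

Direct substitution gives 0/0.
Apply L'Hôpital: lim (2 - 2/(1 - 2*y))/(2*y), still 0/0.
After 2 applications of L'Hôpital's rule the quotient is (-4/(1 - 2*y)^2)/(2); substituting y = 0 gives -2.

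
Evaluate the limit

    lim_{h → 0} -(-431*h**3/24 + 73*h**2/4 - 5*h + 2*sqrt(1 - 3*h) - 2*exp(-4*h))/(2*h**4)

5311/384

Substitution gives 0/0 (the numerator vanishes to order 4).
Expand each term to order h^4: the coefficient of h^4 in 2·√(1 - 3h) is -405/64 and in -2·e^(-4h) is -64/3.
Lower-order terms cancel with the polynomial part, so the numerator is (-5311/192)·h^4 + o(h^4), and the limit is (-5311/192)/(-2) = 5311/384.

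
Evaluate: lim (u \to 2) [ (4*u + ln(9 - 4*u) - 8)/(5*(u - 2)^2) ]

Direct substitution gives 0/0.
Apply L'Hôpital: lim (4 - 4/(9 - 4*u))/(10*u - 20), still 0/0.
After 2 applications of L'Hôpital's rule the quotient is (-16/(9 - 4*u)^2)/(10); substituting u = 2 gives -8/5.

-8/5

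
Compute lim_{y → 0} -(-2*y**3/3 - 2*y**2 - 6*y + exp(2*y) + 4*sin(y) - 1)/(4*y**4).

-1/6

Substitution gives 0/0; apply L'Hôpital's rule 4 times.
After differentiating numerator and denominator 4 times the quotient is (16*e^(2*y) + 4*sin(y))/(-96); at y = 0 this is -1/6.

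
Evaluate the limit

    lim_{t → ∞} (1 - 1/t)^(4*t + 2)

e^(-4)

Let L be the limit and take ln: ln L = lim (4t + 2)·ln(1 - 1/t) = lim (4t + 2)·(-1/t + O(1/t²)) = -4.
Hence L = e^(-4).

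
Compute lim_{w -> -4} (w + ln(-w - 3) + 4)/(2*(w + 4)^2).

-1/4

Direct substitution gives 0/0.
Apply L'Hôpital: lim (1 - 1/(-w - 3))/(4*w + 16), still 0/0.
After 2 applications of L'Hôpital's rule the quotient is (-1/(-w - 3)^2)/(4); substituting w = -4 gives -1/4.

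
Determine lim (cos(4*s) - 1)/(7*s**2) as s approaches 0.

-8/7

Direct substitution gives 0/0.
Apply L'Hôpital: lim (-4*sin(4*s))/(14*s), still 0/0.
After 2 applications of L'Hôpital's rule the quotient is (-16*cos(4*s))/(14); substituting s = 0 gives -8/7.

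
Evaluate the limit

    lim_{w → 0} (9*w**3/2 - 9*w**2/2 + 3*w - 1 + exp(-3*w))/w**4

27/8

Direct substitution gives 0/0.
Apply L'Hôpital: lim (27*w^2/2 - 9*w + 3 - 3*e^(-3*w))/(4*w^3), still 0/0.
Apply L'Hôpital: lim (27*w - 9 + 9*e^(-3*w))/(12*w^2), still 0/0.
Apply L'Hôpital: lim (27 - 27*e^(-3*w))/(24*w), still 0/0.
After 4 applications of L'Hôpital's rule the quotient is (81*e^(-3*w))/(24); substituting w = 0 gives 27/8.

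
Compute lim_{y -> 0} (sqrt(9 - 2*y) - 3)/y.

Substitution gives 0/0. Multiply numerator and denominator by the conjugate √(9 - 2y) + √9.
The numerator becomes (9 - 2y) − 9 = -2y, so the expression simplifies to -2/(√(9 - 2y) + √9).
Letting y → 0 gives -2/(2√9) = -1/3.

-1/3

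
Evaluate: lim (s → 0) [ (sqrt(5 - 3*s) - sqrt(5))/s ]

-3*√(5)/10

A 0/0 form; rationalise with √(5 - 3s) + √5. This collapses the numerator to -3s, leaving -3/(√(5 - 3s) + √5) → -3/(2√5) = -3*√(5)/10.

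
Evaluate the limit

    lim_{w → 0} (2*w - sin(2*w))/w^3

Direct substitution gives 0/0.
Apply L'Hôpital: lim (2 - 2*cos(2*w))/(3*w^2), still 0/0.
Apply L'Hôpital: lim (4*sin(2*w))/(6*w), still 0/0.
After 3 applications of L'Hôpital's rule the quotient is (8*cos(2*w))/(6); substituting w = 0 gives 4/3.

4/3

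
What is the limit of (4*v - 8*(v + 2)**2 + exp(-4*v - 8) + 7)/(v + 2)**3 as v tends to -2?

Direct substitution gives 0/0.
Apply L'Hôpital: lim (-16*v - 4*e^(-4*v - 8) - 28)/(3*(v + 2)^2), still 0/0.
Apply L'Hôpital: lim (16*e^(-4*v - 8) - 16)/(6*v + 12), still 0/0.
After 3 applications of L'Hôpital's rule the quotient is (-64*e^(-4*v - 8))/(6); substituting v = -2 gives -32/3.

-32/3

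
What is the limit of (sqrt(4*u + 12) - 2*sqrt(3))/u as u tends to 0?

A 0/0 form; rationalise with √(12 + 4u) + √12. This collapses the numerator to 4u, leaving 4/(√(12 + 4u) + √12) → 4/(2√12) = √(3)/3.

√(3)/3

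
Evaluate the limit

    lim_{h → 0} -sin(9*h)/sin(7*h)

-9/7

Substitution gives 0/0.
Divide numerator and denominator by h: sin(9h)/h → 9 and sin(7h)/h → 7, so the limit is -1·9/7 = -9/7.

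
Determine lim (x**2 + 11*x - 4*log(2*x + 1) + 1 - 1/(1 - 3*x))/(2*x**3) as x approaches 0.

-113/6

Substitution gives 0/0 (the numerator vanishes to order 3).
Expand each term to order x^3: the coefficient of x^3 in -4·ln(1 + 2x) is -32/3 and in −1/(1 - 3x) is -27.
Lower-order terms cancel with the polynomial part, so the numerator is (-113/3)·x^3 + o(x^3), and the limit is (-113/3)/(2) = -113/6.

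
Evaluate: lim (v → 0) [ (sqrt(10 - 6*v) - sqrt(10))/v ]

Substitution gives 0/0. Multiply numerator and denominator by the conjugate √(10 - 6v) + √10.
The numerator becomes (10 - 6v) − 10 = -6v, so the expression simplifies to -6/(√(10 - 6v) + √10).
Letting v → 0 gives -6/(2√10) = -3*√(10)/10.

-3*√(10)/10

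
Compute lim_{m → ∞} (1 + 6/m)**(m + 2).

e^(6)

The base → 1 and the exponent → ∞: a 1^∞ form.
Take logarithms: (m + 2)·ln(1 + 6/m). Since ln(1+u) ~ u for small u, this behaves like (m)·(6/m) → 6.
So the limit is e^(6).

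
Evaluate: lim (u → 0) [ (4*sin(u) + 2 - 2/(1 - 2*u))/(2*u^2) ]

Substitution gives 0/0; apply L'Hôpital's rule 2 times.
After differentiating numerator and denominator 2 times the quotient is (-4*sin(u) + 16/(2*u - 1)^3)/(4); at u = 0 this is -4.

-4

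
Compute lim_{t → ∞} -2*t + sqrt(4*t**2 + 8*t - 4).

2

An ∞ − ∞ form. Rationalising with the conjugate, the difference becomes (8t - 4) / (√(4*t^2 + 8*t - 4) + 2t).
For large t the denominator behaves like 2·2t, so the quotient tends to 8/4 = 2.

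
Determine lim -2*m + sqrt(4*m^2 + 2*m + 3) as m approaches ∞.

1/2

This has the form ∞ − ∞. Multiply and divide by the conjugate √(4*m^2 + 2*m + 3) + 2m.
That gives (2m + 3) / (√(4*m^2 + 2*m + 3) + 2m).
Divide numerator and denominator by m: the limit is 2/(2·2) = 1/2.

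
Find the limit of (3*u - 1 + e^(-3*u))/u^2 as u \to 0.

9/2

Direct substitution gives 0/0.
Apply L'Hôpital: lim (3 - 3*e^(-3*u))/(2*u), still 0/0.
After 2 applications of L'Hôpital's rule the quotient is (9*e^(-3*u))/(2); substituting u = 0 gives 9/2.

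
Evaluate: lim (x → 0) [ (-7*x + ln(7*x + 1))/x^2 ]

Direct substitution gives 0/0.
Apply L'Hôpital: lim (-7 + 7/(7*x + 1))/(2*x), still 0/0.
After 2 applications of L'Hôpital's rule the quotient is (-49/(7*x + 1)^2)/(2); substituting x = 0 gives -49/2.

-49/2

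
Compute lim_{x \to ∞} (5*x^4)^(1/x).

Base → ∞ and exponent → 0: an ∞^0 form.
Take logs: (1/x)·ln(5·x^4) = (ln 5 + 4·ln x)/x → 0.
So the limit is e^0 = 1.

1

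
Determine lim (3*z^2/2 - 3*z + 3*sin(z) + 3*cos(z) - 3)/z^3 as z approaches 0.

Substitution gives 0/0 (the numerator vanishes to order 3).
Expand each term to order z^3: the coefficient of z^3 in 3·cos(z) is 0 and in 3·sin(z) is -1/2.
Lower-order terms cancel with the polynomial part, so the numerator is (-1/2)·z^3 + o(z^3), and the limit is (-1/2)/(1) = -1/2.

-1/2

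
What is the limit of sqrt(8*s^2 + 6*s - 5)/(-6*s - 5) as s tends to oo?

-√(2)/3

For large |s|, √(8*s^2 + 6*s - 5) ≈ √8·|s| and the denominator ≈ -6s.
Since s → +∞, |s| = s, giving √8/(-6) = -√(2)/3.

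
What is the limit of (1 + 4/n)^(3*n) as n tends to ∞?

Let L be the limit and take ln: ln L = lim (3n)·ln(1 + 4/n) = lim (3n)·(4/n + O(1/n²)) = 12.
Hence L = e^(12).

e^(12)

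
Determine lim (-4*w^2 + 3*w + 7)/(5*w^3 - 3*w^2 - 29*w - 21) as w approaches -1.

-11/8

At w = -1 both the top and bottom vanish — a removable singularity. Factoring out (w + 1) from each leaves (7 - 4*w)/(5*w^2 - 8*w - 21), which at w = -1 equals -11/8.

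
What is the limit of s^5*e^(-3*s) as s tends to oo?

Write as s^5/e^{3s}, an ∞/∞ form.
Exponential growth dominates any polynomial, so repeated L'Hôpital (or the standard result) gives 0.

0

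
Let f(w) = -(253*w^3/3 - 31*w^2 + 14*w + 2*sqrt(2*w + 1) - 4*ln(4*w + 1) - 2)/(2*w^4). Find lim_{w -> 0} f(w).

Substitution gives 0/0; apply L'Hôpital's rule 4 times.
After differentiating numerator and denominator 4 times the quotient is (6144/(4*w + 1)^4 - 30/(2*w + 1)^(7/2))/(-48); at w = 0 this is -1019/8.

-1019/8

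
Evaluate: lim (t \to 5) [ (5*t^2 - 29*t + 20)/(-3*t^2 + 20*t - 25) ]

-21/10

At t = 5 both the top and bottom vanish — a removable singularity. Factoring out (t - 5) from each leaves (5*t - 4)/(5 - 3*t), which at t = 5 equals -21/10.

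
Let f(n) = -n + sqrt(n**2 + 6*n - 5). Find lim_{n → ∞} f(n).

An ∞ − ∞ form. Rationalising with the conjugate, the difference becomes (6n - 5) / (√(n^2 + 6*n - 5) + n).
For large n the denominator behaves like 2·n, so the quotient tends to 6/2 = 3.

3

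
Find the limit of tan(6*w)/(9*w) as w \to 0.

2/3

Substitution gives 0/0.
Since tan(u)/u → 1 as u → 0, tan(6w)/(6w) → 1 and the limit is 6/9 = 2/3.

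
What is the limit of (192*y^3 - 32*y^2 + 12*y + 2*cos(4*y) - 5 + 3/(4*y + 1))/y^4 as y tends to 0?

2368/3

Substitution gives 0/0 (the numerator vanishes to order 4).
Expand each term to order y^4: the coefficient of y^4 in 3·1/(1 + 4y) is 768 and in 2·cos(4y) is 64/3.
Lower-order terms cancel with the polynomial part, so the numerator is (2368/3)·y^4 + o(y^4), and the limit is (2368/3)/(1) = 2368/3.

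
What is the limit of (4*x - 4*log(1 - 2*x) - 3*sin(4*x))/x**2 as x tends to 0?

8

Substitution gives 0/0 (the numerator vanishes to order 2).
Expand each term to order x^2: the coefficient of x^2 in -3·sin(4x) is 0 and in -4·ln(1 - 2x) is 8.
Lower-order terms cancel with the polynomial part, so the numerator is (8)·x^2 + o(x^2), and the limit is (8)/(1) = 8.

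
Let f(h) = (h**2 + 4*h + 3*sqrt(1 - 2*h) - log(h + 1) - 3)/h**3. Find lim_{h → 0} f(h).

-11/6

Substitution gives 0/0; apply L'Hôpital's rule 3 times.
After differentiating numerator and denominator 3 times the quotient is (-2/(h + 1)^3 - 9/(1 - 2*h)^(5/2))/(6); at h = 0 this is -11/6.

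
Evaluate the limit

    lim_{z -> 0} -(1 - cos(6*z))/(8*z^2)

-9/4

Substitution gives 0/0.
Use (1 − cos u)/u² → 1/2 with u = 6z: the limit is 6²/(2·(-8)) = -9/4.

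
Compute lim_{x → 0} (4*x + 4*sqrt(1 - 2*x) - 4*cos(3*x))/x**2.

16

Substitution gives 0/0; apply L'Hôpital's rule 2 times.
After differentiating numerator and denominator 2 times the quotient is (36*cos(3*x) - 4/(1 - 2*x)^(3/2))/(2); at x = 0 this is 16.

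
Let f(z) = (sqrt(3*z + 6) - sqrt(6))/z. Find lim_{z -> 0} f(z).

√(6)/4

A 0/0 form; rationalise with √(6 + 3z) + √6. This collapses the numerator to 3z, leaving 3/(√(6 + 3z) + √6) → 3/(2√6) = √(6)/4.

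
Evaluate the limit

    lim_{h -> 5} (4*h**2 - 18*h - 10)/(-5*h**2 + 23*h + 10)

-22/27

Direct substitution gives 0/0, so factor. Both numerator and denominator have (h - 5) as a factor.
After cancelling, the expression reduces to (4*h + 2)/(-5*h - 2).
Substituting h = 5 gives -22/27.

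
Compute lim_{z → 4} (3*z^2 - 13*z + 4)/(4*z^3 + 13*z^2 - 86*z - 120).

Direct substitution gives 0/0, so factor. Both numerator and denominator have (z - 4) as a factor.
After cancelling, the expression reduces to (3*z - 1)/(4*z^2 + 29*z + 30).
Substituting z = 4 gives 11/210.

11/210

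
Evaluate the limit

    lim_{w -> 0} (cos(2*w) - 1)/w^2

Direct substitution gives 0/0.
Apply L'Hôpital: lim (-2*sin(2*w))/(2*w), still 0/0.
After 2 applications of L'Hôpital's rule the quotient is (-4*cos(2*w))/(2); substituting w = 0 gives -2.

-2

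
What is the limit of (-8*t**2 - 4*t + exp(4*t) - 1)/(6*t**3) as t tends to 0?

Direct substitution gives 0/0.
Apply L'Hôpital: lim (-16*t + 4*e^(4*t) - 4)/(18*t^2), still 0/0.
Apply L'Hôpital: lim (16*e^(4*t) - 16)/(36*t), still 0/0.
After 3 applications of L'Hôpital's rule the quotient is (64*e^(4*t))/(36); substituting t = 0 gives 16/9.

16/9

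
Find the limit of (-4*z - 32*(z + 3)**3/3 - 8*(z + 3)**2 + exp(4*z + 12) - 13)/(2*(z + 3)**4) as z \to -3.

Direct substitution gives 0/0.
Apply L'Hôpital: lim (-16*z - 32*(z + 3)^2 + 4*e^(4*z + 12) - 52)/(8*(z + 3)^3), still 0/0.
Apply L'Hôpital: lim (-64*z + 16*e^(4*z + 12) - 208)/(24*(z + 3)^2), still 0/0.
Apply L'Hôpital: lim (64*e^(4*z + 12) - 64)/(48*z + 144), still 0/0.
After 4 applications of L'Hôpital's rule the quotient is (256*e^(4*z + 12))/(48); substituting z = -3 gives 16/3.

16/3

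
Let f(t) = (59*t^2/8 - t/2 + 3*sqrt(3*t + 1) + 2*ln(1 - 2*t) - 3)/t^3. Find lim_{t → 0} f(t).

Substitution gives 0/0; apply L'Hôpital's rule 3 times.
After differentiating numerator and denominator 3 times the quotient is (243/(8*(3*t + 1)^(5/2)) + 32/(2*t - 1)^3)/(6); at t = 0 this is -13/48.

-13/48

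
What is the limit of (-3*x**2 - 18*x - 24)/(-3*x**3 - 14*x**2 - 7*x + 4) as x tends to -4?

-2/13

Since x = -4 makes numerator and denominator zero, (x + 4) divides both.
Cancelling it gives (-3*x - 6)/(-3*x^2 - 2*x + 1); now plug in x = -4 to get -2/13.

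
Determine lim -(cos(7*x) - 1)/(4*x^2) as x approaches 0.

49/8

Direct substitution gives 0/0.
Apply L'Hôpital: lim (-7*sin(7*x))/(-8*x), still 0/0.
After 2 applications of L'Hôpital's rule the quotient is (-49*cos(7*x))/(-8); substituting x = 0 gives 49/8.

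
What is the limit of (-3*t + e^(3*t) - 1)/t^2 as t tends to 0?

Direct substitution gives 0/0.
Apply L'Hôpital: lim (3*e^(3*t) - 3)/(2*t), still 0/0.
After 2 applications of L'Hôpital's rule the quotient is (9*e^(3*t))/(2); substituting t = 0 gives 9/2.

9/2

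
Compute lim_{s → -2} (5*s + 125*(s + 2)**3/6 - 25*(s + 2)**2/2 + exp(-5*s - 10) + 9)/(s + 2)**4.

625/24

Direct substitution gives 0/0.
Apply L'Hôpital: lim (-25*s + 125*(s + 2)^2/2 - 5*e^(-5*s - 10) - 45)/(4*(s + 2)^3), still 0/0.
Apply L'Hôpital: lim (125*s + 25*e^(-5*s - 10) + 225)/(12*(s + 2)^2), still 0/0.
Apply L'Hôpital: lim (125 - 125*e^(-5*s - 10))/(24*s + 48), still 0/0.
After 4 applications of L'Hôpital's rule the quotient is (625*e^(-5*s - 10))/(24); substituting s = -2 gives 625/24.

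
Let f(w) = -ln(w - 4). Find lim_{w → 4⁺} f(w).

As w → 4⁺, w - 4 → 0⁺ and ln(w - 4) → −∞.
Multiplying by -1 gives ∞.

∞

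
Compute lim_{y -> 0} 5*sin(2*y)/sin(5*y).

2

Substitution gives 0/0.
Divide numerator and denominator by y: sin(2y)/y → 2 and sin(5y)/y → 5, so the limit is 5·2/5 = 2.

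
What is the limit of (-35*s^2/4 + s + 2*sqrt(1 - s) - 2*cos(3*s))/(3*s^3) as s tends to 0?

Substitution gives 0/0; apply L'Hôpital's rule 3 times.
After differentiating numerator and denominator 3 times the quotient is (-54*sin(3*s) - 3/(4*(1 - s)^(5/2)))/(18); at s = 0 this is -1/24.

-1/24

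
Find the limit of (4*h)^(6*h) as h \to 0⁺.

1

Base → 0⁺ and exponent → 0⁺: a 0^0 form.
Take logs: 6h·ln(4h). This is 0·(−∞); rewriting as ln(4h)/(1/(6h)) and applying L'Hôpital gives 0.
Hence the limit is e^0 = 1.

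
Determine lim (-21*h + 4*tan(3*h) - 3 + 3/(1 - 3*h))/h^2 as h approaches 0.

27

Substitution gives 0/0 (the numerator vanishes to order 2).
Expand each term to order h^2: the coefficient of h^2 in 3·1/(1 - 3h) is 27 and in 4·tan(3h) is 0.
Lower-order terms cancel with the polynomial part, so the numerator is (27)·h^2 + o(h^2), and the limit is (27)/(1) = 27.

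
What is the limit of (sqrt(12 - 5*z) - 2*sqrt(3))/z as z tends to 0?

A 0/0 form; rationalise with √(12 - 5z) + √12. This collapses the numerator to -5z, leaving -5/(√(12 - 5z) + √12) → -5/(2√12) = -5*√(3)/12.

-5*√(3)/12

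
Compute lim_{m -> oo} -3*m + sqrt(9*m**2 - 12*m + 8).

An ∞ − ∞ form. Rationalising with the conjugate, the difference becomes (-12m + 8) / (√(9*m^2 - 12*m + 8) + 3m).
For large m the denominator behaves like 2·3m, so the quotient tends to -12/6 = -2.

-2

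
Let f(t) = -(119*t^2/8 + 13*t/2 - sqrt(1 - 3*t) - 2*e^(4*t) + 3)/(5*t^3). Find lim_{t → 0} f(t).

943/240

Substitution gives 0/0 (the numerator vanishes to order 3).
Expand each term to order t^3: the coefficient of t^3 in -2·e^(4t) is -64/3 and in −√(1 - 3t) is 27/16.
Lower-order terms cancel with the polynomial part, so the numerator is (-943/48)·t^3 + o(t^3), and the limit is (-943/48)/(-5) = 943/240.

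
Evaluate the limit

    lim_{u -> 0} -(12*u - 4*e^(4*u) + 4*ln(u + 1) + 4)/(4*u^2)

Substitution gives 0/0; apply L'Hôpital's rule 2 times.
After differentiating numerator and denominator 2 times the quotient is (-64*e^(4*u) - 4/(u + 1)^2)/(-8); at u = 0 this is 17/2.

17/2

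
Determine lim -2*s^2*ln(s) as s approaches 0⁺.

0

This is a 0·(−∞) form. Rewrite as -2·ln(s) / s^(−2) and apply L'Hôpital:
the derivative quotient is -2·(1/s) / (−2·s^(−3)) = (2/2)·s^2 → 0.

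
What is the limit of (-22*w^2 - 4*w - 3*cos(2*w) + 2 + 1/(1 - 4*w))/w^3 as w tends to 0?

Substitution gives 0/0 (the numerator vanishes to order 3).
Expand each term to order w^3: the coefficient of w^3 in -3·cos(2w) is 0 and in 1/(1 - 4w) is 64.
Lower-order terms cancel with the polynomial part, so the numerator is (64)·w^3 + o(w^3), and the limit is (64)/(1) = 64.

64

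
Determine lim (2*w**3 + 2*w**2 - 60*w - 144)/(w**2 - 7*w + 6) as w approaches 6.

Direct substitution gives 0/0, so factor. Both numerator and denominator have (w - 6) as a factor.
After cancelling, the expression reduces to (2*w^2 + 14*w + 24)/(w - 1).
Substituting w = 6 gives 36.

36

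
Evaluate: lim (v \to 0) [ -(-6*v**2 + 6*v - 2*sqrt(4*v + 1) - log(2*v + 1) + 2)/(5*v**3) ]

32/15

Substitution gives 0/0; apply L'Hôpital's rule 3 times.
After differentiating numerator and denominator 3 times the quotient is (-48/(4*v + 1)^(5/2) - 16/(2*v + 1)^3)/(-30); at v = 0 this is 32/15.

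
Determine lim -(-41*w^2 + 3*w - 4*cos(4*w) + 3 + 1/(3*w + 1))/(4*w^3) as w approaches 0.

27/4

Substitution gives 0/0; apply L'Hôpital's rule 3 times.
After differentiating numerator and denominator 3 times the quotient is (-256*sin(4*w) - 162/(3*w + 1)^4)/(-24); at w = 0 this is 27/4.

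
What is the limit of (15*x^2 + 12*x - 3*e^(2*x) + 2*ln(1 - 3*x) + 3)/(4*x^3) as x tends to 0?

Substitution gives 0/0; apply L'Hôpital's rule 3 times.
After differentiating numerator and denominator 3 times the quotient is (-24*e^(2*x) + 108/(3*x - 1)^3)/(24); at x = 0 this is -11/2.

-11/2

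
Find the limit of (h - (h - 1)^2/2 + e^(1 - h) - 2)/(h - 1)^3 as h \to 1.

-1/6

Direct substitution gives 0/0.
Apply L'Hôpital: lim (-h - e^(1 - h) + 2)/(3*(h - 1)^2), still 0/0.
Apply L'Hôpital: lim (e^(1 - h) - 1)/(6*h - 6), still 0/0.
After 3 applications of L'Hôpital's rule the quotient is (-e^(1 - h))/(6); substituting h = 1 gives -1/6.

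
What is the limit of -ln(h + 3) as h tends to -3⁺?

As h → -3⁺, h + 3 → 0⁺ and ln(h + 3) → −∞.
Multiplying by -1 gives ∞.

∞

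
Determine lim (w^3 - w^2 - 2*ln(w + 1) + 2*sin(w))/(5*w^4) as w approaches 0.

Substitution gives 0/0; apply L'Hôpital's rule 4 times.
After differentiating numerator and denominator 4 times the quotient is (2*sin(w) + 12/(w + 1)^4)/(120); at w = 0 this is 1/10.

1/10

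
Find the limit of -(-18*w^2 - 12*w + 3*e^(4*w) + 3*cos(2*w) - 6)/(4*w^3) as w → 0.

Substitution gives 0/0; apply L'Hôpital's rule 3 times.
After differentiating numerator and denominator 3 times the quotient is (192*e^(4*w) + 24*sin(2*w))/(-24); at w = 0 this is -8.

-8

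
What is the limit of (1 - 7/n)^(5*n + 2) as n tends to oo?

e^(-35)

Let L be the limit and take ln: ln L = lim (5n + 2)·ln(1 - 7/n) = lim (5n + 2)·(-7/n + O(1/n²)) = -35.
Hence L = e^(-35).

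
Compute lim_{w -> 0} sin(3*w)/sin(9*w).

Substitution gives 0/0.
Divide numerator and denominator by w: sin(3w)/w → 3 and sin(9w)/w → 9, so the limit is 1·3/9 = 1/3.

1/3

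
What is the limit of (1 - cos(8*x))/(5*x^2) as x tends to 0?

Substitution gives 0/0.
Use (1 − cos u)/u² → 1/2 with u = 8x: the limit is 8²/(2·5) = 32/5.

32/5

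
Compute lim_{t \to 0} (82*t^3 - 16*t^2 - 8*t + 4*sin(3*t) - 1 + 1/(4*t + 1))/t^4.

Substitution gives 0/0; apply L'Hôpital's rule 4 times.
After differentiating numerator and denominator 4 times the quotient is (324*sin(3*t) + 6144/(4*t + 1)^5)/(24); at t = 0 this is 256.

256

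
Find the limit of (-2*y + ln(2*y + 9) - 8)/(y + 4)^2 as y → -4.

Direct substitution gives 0/0.
Apply L'Hôpital: lim (-2 + 2/(2*y + 9))/(2*y + 8), still 0/0.
After 2 applications of L'Hôpital's rule the quotient is (-4/(2*y + 9)^2)/(2); substituting y = -4 gives -2.

-2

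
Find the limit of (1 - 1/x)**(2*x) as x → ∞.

Let L be the limit and take ln: ln L = lim (2x)·ln(1 - 1/x) = lim (2x)·(-1/x + O(1/x²)) = -2.
Hence L = e^(-2).

e^(-2)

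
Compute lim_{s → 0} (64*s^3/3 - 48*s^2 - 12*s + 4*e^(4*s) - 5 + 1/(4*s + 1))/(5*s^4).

Substitution gives 0/0; apply L'Hôpital's rule 4 times.
After differentiating numerator and denominator 4 times the quotient is (1024*e^(4*s) + 6144/(4*s + 1)^5)/(120); at s = 0 this is 896/15.

896/15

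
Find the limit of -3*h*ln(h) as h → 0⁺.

This is a 0·(−∞) form. Rewrite as -3·ln(h) / h^(−1) and apply L'Hôpital:
the derivative quotient is -3·(1/h) / (−1·h^(−2)) = (3/1)·h^1 → 0.

0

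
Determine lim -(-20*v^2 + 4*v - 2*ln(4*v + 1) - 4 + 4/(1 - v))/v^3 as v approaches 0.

116/3

Substitution gives 0/0 (the numerator vanishes to order 3).
Expand each term to order v^3: the coefficient of v^3 in 4·1/(1 - v) is 4 and in -2·ln(1 + 4v) is -128/3.
Lower-order terms cancel with the polynomial part, so the numerator is (-116/3)·v^3 + o(v^3), and the limit is (-116/3)/(-1) = 116/3.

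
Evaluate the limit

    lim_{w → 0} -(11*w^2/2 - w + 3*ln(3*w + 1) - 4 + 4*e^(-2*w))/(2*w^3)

Substitution gives 0/0 (the numerator vanishes to order 3).
Expand each term to order w^3: the coefficient of w^3 in 3·ln(1 + 3w) is 27 and in 4·e^(-2w) is -16/3.
Lower-order terms cancel with the polynomial part, so the numerator is (65/3)·w^3 + o(w^3), and the limit is (65/3)/(-2) = -65/6.

-65/6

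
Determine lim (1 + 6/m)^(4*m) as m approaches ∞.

The base → 1 and the exponent → ∞: a 1^∞ form.
Take logarithms: (4m)·ln(1 + 6/m). Since ln(1+u) ~ u for small u, this behaves like (4m)·(6/m) → 24.
So the limit is e^(24).

e^(24)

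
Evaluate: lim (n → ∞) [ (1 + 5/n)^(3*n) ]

Write it as [(1 + 5/n)^n]^(3) · (1 + 5/n)^(0). The bracketed term tends to e^(5) and the second factor to 1, so the limit is e^(15).

e^(15)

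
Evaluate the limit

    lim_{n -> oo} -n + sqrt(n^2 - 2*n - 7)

-1

An ∞ − ∞ form. Rationalising with the conjugate, the difference becomes (-2n - 7) / (√(n^2 - 2*n - 7) + n).
For large n the denominator behaves like 2·n, so the quotient tends to -2/2 = -1.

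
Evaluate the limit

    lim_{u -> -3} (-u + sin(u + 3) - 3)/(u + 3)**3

-1/6

Direct substitution gives 0/0.
Apply L'Hôpital: lim (cos(u + 3) - 1)/(3*(u + 3)^2), still 0/0.
Apply L'Hôpital: lim (-sin(u + 3))/(6*u + 18), still 0/0.
After 3 applications of L'Hôpital's rule the quotient is (-cos(u + 3))/(6); substituting u = -3 gives -1/6.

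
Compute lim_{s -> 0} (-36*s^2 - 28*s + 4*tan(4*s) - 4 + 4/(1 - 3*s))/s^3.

580/3

Substitution gives 0/0; apply L'Hôpital's rule 3 times.
After differentiating numerator and denominator 3 times the quotient is (1536*tan(4*s)^2/cos(4*s)^2 + 512/cos(4*s)^2 + 648/(3*s - 1)^4)/(6); at s = 0 this is 580/3.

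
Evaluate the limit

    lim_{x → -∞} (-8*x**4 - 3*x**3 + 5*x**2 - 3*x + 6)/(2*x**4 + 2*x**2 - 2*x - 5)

Numerator and denominator both have degree 4.
Dividing every term by x^4, all lower-order terms vanish and the limit is the ratio of leading coefficients, -8/(2) = -4.

-4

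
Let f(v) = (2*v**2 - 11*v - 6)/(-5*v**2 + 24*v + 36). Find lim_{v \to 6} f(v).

Direct substitution gives 0/0, so factor. Both numerator and denominator have (v - 6) as a factor.
After cancelling, the expression reduces to (2*v + 1)/(-5*v - 6).
Substituting v = 6 gives -13/36.

-13/36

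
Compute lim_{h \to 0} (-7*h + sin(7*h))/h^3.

Direct substitution gives 0/0.
Apply L'Hôpital: lim (7*cos(7*h) - 7)/(3*h^2), still 0/0.
Apply L'Hôpital: lim (-49*sin(7*h))/(6*h), still 0/0.
After 3 applications of L'Hôpital's rule the quotient is (-343*cos(7*h))/(6); substituting h = 0 gives -343/6.

-343/6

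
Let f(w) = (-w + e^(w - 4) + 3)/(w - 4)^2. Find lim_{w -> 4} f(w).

1/2

Direct substitution gives 0/0.
Apply L'Hôpital: lim (e^(w - 4) - 1)/(2*w - 8), still 0/0.
After 2 applications of L'Hôpital's rule the quotient is (e^(w - 4))/(2); substituting w = 4 gives 1/2.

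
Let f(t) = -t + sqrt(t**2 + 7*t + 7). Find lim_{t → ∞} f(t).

7/2

An ∞ − ∞ form. Rationalising with the conjugate, the difference becomes (7t + 7) / (√(t^2 + 7*t + 7) + t).
For large t the denominator behaves like 2·t, so the quotient tends to 7/2 = 7/2.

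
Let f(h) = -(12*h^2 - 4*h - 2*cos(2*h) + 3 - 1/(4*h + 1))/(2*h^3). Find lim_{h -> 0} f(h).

Substitution gives 0/0 (the numerator vanishes to order 3).
Expand each term to order h^3: the coefficient of h^3 in -2·cos(2h) is 0 and in −1/(1 + 4h) is 64.
Lower-order terms cancel with the polynomial part, so the numerator is (64)·h^3 + o(h^3), and the limit is (64)/(-2) = -32.

-32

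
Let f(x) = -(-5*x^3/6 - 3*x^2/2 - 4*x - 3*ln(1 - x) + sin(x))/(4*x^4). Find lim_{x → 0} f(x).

Substitution gives 0/0; apply L'Hôpital's rule 4 times.
After differentiating numerator and denominator 4 times the quotient is (sin(x) + 18/(x - 1)^4)/(-96); at x = 0 this is -3/16.

-3/16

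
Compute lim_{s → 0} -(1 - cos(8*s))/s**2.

Substitution gives 0/0.
Use (1 − cos u)/u² → 1/2 with u = 8s: the limit is 8²/(2·(-1)) = -32.

-32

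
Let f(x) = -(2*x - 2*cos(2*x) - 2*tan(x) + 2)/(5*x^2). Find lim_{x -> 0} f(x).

Substitution gives 0/0 (the numerator vanishes to order 2).
Expand each term to order x^2: the coefficient of x^2 in -2·cos(2x) is 4 and in -2·tan(x) is 0.
Lower-order terms cancel with the polynomial part, so the numerator is (4)·x^2 + o(x^2), and the limit is (4)/(-5) = -4/5.

-4/5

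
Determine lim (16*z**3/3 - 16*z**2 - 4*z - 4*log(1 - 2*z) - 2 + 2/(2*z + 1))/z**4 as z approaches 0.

48

Substitution gives 0/0 (the numerator vanishes to order 4).
Expand each term to order z^4: the coefficient of z^4 in 2·1/(1 + 2z) is 32 and in -4·ln(1 - 2z) is 16.
Lower-order terms cancel with the polynomial part, so the numerator is (48)·z^4 + o(z^4), and the limit is (48)/(1) = 48.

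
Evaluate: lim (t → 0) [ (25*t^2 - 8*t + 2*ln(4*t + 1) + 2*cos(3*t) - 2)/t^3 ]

128/3

Substitution gives 0/0 (the numerator vanishes to order 3).
Expand each term to order t^3: the coefficient of t^3 in 2·cos(3t) is 0 and in 2·ln(1 + 4t) is 128/3.
Lower-order terms cancel with the polynomial part, so the numerator is (128/3)·t^3 + o(t^3), and the limit is (128/3)/(1) = 128/3.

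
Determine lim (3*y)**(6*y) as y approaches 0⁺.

1

Base → 0⁺ and exponent → 0⁺: a 0^0 form.
Take logs: 6y·ln(3y). This is 0·(−∞); rewriting as ln(3y)/(1/(6y)) and applying L'Hôpital gives 0.
Hence the limit is e^0 = 1.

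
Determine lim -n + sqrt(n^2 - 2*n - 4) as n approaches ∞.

-1

An ∞ − ∞ form. Rationalising with the conjugate, the difference becomes (-2n - 4) / (√(n^2 - 2*n - 4) + n).
For large n the denominator behaves like 2·n, so the quotient tends to -2/2 = -1.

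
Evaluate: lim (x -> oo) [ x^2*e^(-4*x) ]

0

Write as x^2/e^{4x}, an ∞/∞ form.
Exponential growth dominates any polynomial, so repeated L'Hôpital (or the standard result) gives 0.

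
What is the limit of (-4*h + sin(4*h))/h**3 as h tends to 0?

-32/3

Direct substitution gives 0/0.
Apply L'Hôpital: lim (4*cos(4*h) - 4)/(3*h^2), still 0/0.
Apply L'Hôpital: lim (-16*sin(4*h))/(6*h), still 0/0.
After 3 applications of L'Hôpital's rule the quotient is (-64*cos(4*h))/(6); substituting h = 0 gives -32/3.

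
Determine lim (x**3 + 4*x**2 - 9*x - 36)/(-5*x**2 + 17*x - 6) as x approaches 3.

Since x = 3 makes numerator and denominator zero, (x - 3) divides both.
Cancelling it gives (x^2 + 7*x + 12)/(2 - 5*x); now plug in x = 3 to get -42/13.

-42/13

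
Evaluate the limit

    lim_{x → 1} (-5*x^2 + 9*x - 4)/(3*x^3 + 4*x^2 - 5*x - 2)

-1/12

Direct substitution gives 0/0, so factor. Both numerator and denominator have (x - 1) as a factor.
After cancelling, the expression reduces to (4 - 5*x)/(3*x^2 + 7*x + 2).
Substituting x = 1 gives -1/12.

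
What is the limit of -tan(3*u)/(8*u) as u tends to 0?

Substitution gives 0/0.
Since tan(θ)/θ → 1 as θ → 0, tan(3u)/(3u) → 1 and the limit is 3/(-8) = -3/8.

-3/8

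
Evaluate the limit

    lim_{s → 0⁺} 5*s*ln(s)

0

This is a 0·(−∞) form. Rewrite as 5·ln(s) / s^(−1) and apply L'Hôpital:
the derivative quotient is 5·(1/s) / (−1·s^(−2)) = (-5/1)·s^1 → 0.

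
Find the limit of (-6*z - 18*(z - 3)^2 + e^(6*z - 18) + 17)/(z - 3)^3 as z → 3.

Direct substitution gives 0/0.
Apply L'Hôpital: lim (-36*z + 6*e^(6*z - 18) + 102)/(3*(z - 3)^2), still 0/0.
Apply L'Hôpital: lim (36*e^(6*z - 18) - 36)/(6*z - 18), still 0/0.
After 3 applications of L'Hôpital's rule the quotient is (216*e^(6*z - 18))/(6); substituting z = 3 gives 36.

36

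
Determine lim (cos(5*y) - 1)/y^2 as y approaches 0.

-25/2

Direct substitution gives 0/0.
Apply L'Hôpital: lim (-5*sin(5*y))/(2*y), still 0/0.
After 2 applications of L'Hôpital's rule the quotient is (-25*cos(5*y))/(2); substituting y = 0 gives -25/2.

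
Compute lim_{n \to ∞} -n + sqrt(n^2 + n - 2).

1/2

This has the form ∞ − ∞. Multiply and divide by the conjugate √(n^2 + n - 2) + n.
That gives (n - 2) / (√(n^2 + n - 2) + n).
Divide numerator and denominator by n: the limit is 1/(2·1) = 1/2.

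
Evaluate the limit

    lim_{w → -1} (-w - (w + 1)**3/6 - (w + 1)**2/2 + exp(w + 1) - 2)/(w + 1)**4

Direct substitution gives 0/0.
Apply L'Hôpital: lim (-w - (w + 1)^2/2 + e^(w + 1) - 2)/(4*(w + 1)^3), still 0/0.
Apply L'Hôpital: lim (-w + e^(w + 1) - 2)/(12*(w + 1)^2), still 0/0.
Apply L'Hôpital: lim (e^(w + 1) - 1)/(24*w + 24), still 0/0.
After 4 applications of L'Hôpital's rule the quotient is (e^(w + 1))/(24); substituting w = -1 gives 1/24.

1/24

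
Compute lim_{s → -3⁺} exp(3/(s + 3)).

∞

As s → -3⁺, 3/(s + 3) → +∞, so e^(3/(s + 3)) → ∞.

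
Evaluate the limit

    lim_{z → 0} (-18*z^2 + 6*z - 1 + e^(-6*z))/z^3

-36

Direct substitution gives 0/0.
Apply L'Hôpital: lim (-36*z + 6 - 6*e^(-6*z))/(3*z^2), still 0/0.
Apply L'Hôpital: lim (-36 + 36*e^(-6*z))/(6*z), still 0/0.
After 3 applications of L'Hôpital's rule the quotient is (-216*e^(-6*z))/(6); substituting z = 0 gives -36.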